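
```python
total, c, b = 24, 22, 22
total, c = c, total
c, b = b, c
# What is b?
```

Answer: 24

Derivation:
Trace (tracking b):
total, c, b = (24, 22, 22)  # -> total = 24, c = 22, b = 22
total, c = (c, total)  # -> total = 22, c = 24
c, b = (b, c)  # -> c = 22, b = 24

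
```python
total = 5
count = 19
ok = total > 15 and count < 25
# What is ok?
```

Answer: False

Derivation:
Trace (tracking ok):
total = 5  # -> total = 5
count = 19  # -> count = 19
ok = total > 15 and count < 25  # -> ok = False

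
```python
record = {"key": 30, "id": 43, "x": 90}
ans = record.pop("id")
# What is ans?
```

Trace (tracking ans):
record = {'key': 30, 'id': 43, 'x': 90}  # -> record = {'key': 30, 'id': 43, 'x': 90}
ans = record.pop('id')  # -> ans = 43

Answer: 43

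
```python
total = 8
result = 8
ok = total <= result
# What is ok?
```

Answer: True

Derivation:
Trace (tracking ok):
total = 8  # -> total = 8
result = 8  # -> result = 8
ok = total <= result  # -> ok = True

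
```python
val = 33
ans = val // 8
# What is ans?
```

Answer: 4

Derivation:
Trace (tracking ans):
val = 33  # -> val = 33
ans = val // 8  # -> ans = 4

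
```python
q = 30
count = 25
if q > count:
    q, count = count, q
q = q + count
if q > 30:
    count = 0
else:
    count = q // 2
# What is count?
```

Trace (tracking count):
q = 30  # -> q = 30
count = 25  # -> count = 25
if q > count:  # condition is True
    q, count = (count, q)  # -> q = 25, count = 30
q = q + count  # -> q = 55
if q > 30:  # condition is True
    count = 0  # -> count = 0

Answer: 0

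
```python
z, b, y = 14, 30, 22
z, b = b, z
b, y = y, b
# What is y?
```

Trace (tracking y):
z, b, y = (14, 30, 22)  # -> z = 14, b = 30, y = 22
z, b = (b, z)  # -> z = 30, b = 14
b, y = (y, b)  # -> b = 22, y = 14

Answer: 14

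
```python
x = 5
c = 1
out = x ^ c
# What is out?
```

Trace (tracking out):
x = 5  # -> x = 5
c = 1  # -> c = 1
out = x ^ c  # -> out = 4

Answer: 4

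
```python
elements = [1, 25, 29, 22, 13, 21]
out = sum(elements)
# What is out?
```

Trace (tracking out):
elements = [1, 25, 29, 22, 13, 21]  # -> elements = [1, 25, 29, 22, 13, 21]
out = sum(elements)  # -> out = 111

Answer: 111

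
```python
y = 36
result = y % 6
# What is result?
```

Answer: 0

Derivation:
Trace (tracking result):
y = 36  # -> y = 36
result = y % 6  # -> result = 0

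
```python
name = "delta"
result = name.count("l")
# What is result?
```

Answer: 1

Derivation:
Trace (tracking result):
name = 'delta'  # -> name = 'delta'
result = name.count('l')  # -> result = 1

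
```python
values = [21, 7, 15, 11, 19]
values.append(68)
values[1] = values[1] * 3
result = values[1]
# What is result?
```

Trace (tracking result):
values = [21, 7, 15, 11, 19]  # -> values = [21, 7, 15, 11, 19]
values.append(68)  # -> values = [21, 7, 15, 11, 19, 68]
values[1] = values[1] * 3  # -> values = [21, 21, 15, 11, 19, 68]
result = values[1]  # -> result = 21

Answer: 21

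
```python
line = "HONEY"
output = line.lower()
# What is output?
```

Answer: 'honey'

Derivation:
Trace (tracking output):
line = 'HONEY'  # -> line = 'HONEY'
output = line.lower()  # -> output = 'honey'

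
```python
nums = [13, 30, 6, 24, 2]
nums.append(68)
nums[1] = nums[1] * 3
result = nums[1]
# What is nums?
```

Answer: [13, 90, 6, 24, 2, 68]

Derivation:
Trace (tracking nums):
nums = [13, 30, 6, 24, 2]  # -> nums = [13, 30, 6, 24, 2]
nums.append(68)  # -> nums = [13, 30, 6, 24, 2, 68]
nums[1] = nums[1] * 3  # -> nums = [13, 90, 6, 24, 2, 68]
result = nums[1]  # -> result = 90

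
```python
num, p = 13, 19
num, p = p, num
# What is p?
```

Answer: 13

Derivation:
Trace (tracking p):
num, p = (13, 19)  # -> num = 13, p = 19
num, p = (p, num)  # -> num = 19, p = 13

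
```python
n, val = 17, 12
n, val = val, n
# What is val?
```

Trace (tracking val):
n, val = (17, 12)  # -> n = 17, val = 12
n, val = (val, n)  # -> n = 12, val = 17

Answer: 17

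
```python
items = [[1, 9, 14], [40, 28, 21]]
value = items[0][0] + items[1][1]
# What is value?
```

Answer: 29

Derivation:
Trace (tracking value):
items = [[1, 9, 14], [40, 28, 21]]  # -> items = [[1, 9, 14], [40, 28, 21]]
value = items[0][0] + items[1][1]  # -> value = 29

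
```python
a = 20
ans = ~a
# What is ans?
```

Trace (tracking ans):
a = 20  # -> a = 20
ans = ~a  # -> ans = -21

Answer: -21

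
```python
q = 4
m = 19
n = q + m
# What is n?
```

Trace (tracking n):
q = 4  # -> q = 4
m = 19  # -> m = 19
n = q + m  # -> n = 23

Answer: 23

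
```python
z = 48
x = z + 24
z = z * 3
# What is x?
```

Trace (tracking x):
z = 48  # -> z = 48
x = z + 24  # -> x = 72
z = z * 3  # -> z = 144

Answer: 72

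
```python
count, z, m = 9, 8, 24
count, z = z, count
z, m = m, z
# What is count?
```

Answer: 8

Derivation:
Trace (tracking count):
count, z, m = (9, 8, 24)  # -> count = 9, z = 8, m = 24
count, z = (z, count)  # -> count = 8, z = 9
z, m = (m, z)  # -> z = 24, m = 9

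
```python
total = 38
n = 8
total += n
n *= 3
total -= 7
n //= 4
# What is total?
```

Answer: 39

Derivation:
Trace (tracking total):
total = 38  # -> total = 38
n = 8  # -> n = 8
total += n  # -> total = 46
n *= 3  # -> n = 24
total -= 7  # -> total = 39
n //= 4  # -> n = 6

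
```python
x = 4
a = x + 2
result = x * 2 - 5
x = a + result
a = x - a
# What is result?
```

Trace (tracking result):
x = 4  # -> x = 4
a = x + 2  # -> a = 6
result = x * 2 - 5  # -> result = 3
x = a + result  # -> x = 9
a = x - a  # -> a = 3

Answer: 3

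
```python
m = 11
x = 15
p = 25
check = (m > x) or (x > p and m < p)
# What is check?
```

Answer: False

Derivation:
Trace (tracking check):
m = 11  # -> m = 11
x = 15  # -> x = 15
p = 25  # -> p = 25
check = m > x or (x > p and m < p)  # -> check = False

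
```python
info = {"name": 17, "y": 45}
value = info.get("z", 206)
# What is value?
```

Trace (tracking value):
info = {'name': 17, 'y': 45}  # -> info = {'name': 17, 'y': 45}
value = info.get('z', 206)  # -> value = 206

Answer: 206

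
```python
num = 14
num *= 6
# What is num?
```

Trace (tracking num):
num = 14  # -> num = 14
num *= 6  # -> num = 84

Answer: 84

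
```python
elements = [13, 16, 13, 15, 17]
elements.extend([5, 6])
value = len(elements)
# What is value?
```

Trace (tracking value):
elements = [13, 16, 13, 15, 17]  # -> elements = [13, 16, 13, 15, 17]
elements.extend([5, 6])  # -> elements = [13, 16, 13, 15, 17, 5, 6]
value = len(elements)  # -> value = 7

Answer: 7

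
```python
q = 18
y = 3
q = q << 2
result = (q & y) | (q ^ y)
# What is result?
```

Trace (tracking result):
q = 18  # -> q = 18
y = 3  # -> y = 3
q = q << 2  # -> q = 72
result = q & y | q ^ y  # -> result = 75

Answer: 75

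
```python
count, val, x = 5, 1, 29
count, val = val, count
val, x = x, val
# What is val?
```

Trace (tracking val):
count, val, x = (5, 1, 29)  # -> count = 5, val = 1, x = 29
count, val = (val, count)  # -> count = 1, val = 5
val, x = (x, val)  # -> val = 29, x = 5

Answer: 29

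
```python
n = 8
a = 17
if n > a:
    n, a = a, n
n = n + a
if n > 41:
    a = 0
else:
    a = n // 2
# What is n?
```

Answer: 25

Derivation:
Trace (tracking n):
n = 8  # -> n = 8
a = 17  # -> a = 17
if n > a:  # condition is False
n = n + a  # -> n = 25
if n > 41:  # condition is False
else:
    a = n // 2  # -> a = 12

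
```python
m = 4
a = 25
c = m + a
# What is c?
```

Trace (tracking c):
m = 4  # -> m = 4
a = 25  # -> a = 25
c = m + a  # -> c = 29

Answer: 29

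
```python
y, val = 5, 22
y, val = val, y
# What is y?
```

Answer: 22

Derivation:
Trace (tracking y):
y, val = (5, 22)  # -> y = 5, val = 22
y, val = (val, y)  # -> y = 22, val = 5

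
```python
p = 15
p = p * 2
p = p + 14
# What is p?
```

Answer: 44

Derivation:
Trace (tracking p):
p = 15  # -> p = 15
p = p * 2  # -> p = 30
p = p + 14  # -> p = 44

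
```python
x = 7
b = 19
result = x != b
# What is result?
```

Trace (tracking result):
x = 7  # -> x = 7
b = 19  # -> b = 19
result = x != b  # -> result = True

Answer: True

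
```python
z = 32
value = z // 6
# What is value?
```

Answer: 5

Derivation:
Trace (tracking value):
z = 32  # -> z = 32
value = z // 6  # -> value = 5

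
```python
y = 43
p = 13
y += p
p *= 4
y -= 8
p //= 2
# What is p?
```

Answer: 26

Derivation:
Trace (tracking p):
y = 43  # -> y = 43
p = 13  # -> p = 13
y += p  # -> y = 56
p *= 4  # -> p = 52
y -= 8  # -> y = 48
p //= 2  # -> p = 26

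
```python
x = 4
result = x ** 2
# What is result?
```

Answer: 16

Derivation:
Trace (tracking result):
x = 4  # -> x = 4
result = x ** 2  # -> result = 16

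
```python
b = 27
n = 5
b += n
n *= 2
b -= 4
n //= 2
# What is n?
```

Answer: 5

Derivation:
Trace (tracking n):
b = 27  # -> b = 27
n = 5  # -> n = 5
b += n  # -> b = 32
n *= 2  # -> n = 10
b -= 4  # -> b = 28
n //= 2  # -> n = 5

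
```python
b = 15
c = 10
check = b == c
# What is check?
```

Answer: False

Derivation:
Trace (tracking check):
b = 15  # -> b = 15
c = 10  # -> c = 10
check = b == c  # -> check = False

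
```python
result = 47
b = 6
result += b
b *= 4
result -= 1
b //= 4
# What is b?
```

Answer: 6

Derivation:
Trace (tracking b):
result = 47  # -> result = 47
b = 6  # -> b = 6
result += b  # -> result = 53
b *= 4  # -> b = 24
result -= 1  # -> result = 52
b //= 4  # -> b = 6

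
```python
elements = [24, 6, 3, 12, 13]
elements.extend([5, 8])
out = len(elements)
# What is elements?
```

Answer: [24, 6, 3, 12, 13, 5, 8]

Derivation:
Trace (tracking elements):
elements = [24, 6, 3, 12, 13]  # -> elements = [24, 6, 3, 12, 13]
elements.extend([5, 8])  # -> elements = [24, 6, 3, 12, 13, 5, 8]
out = len(elements)  # -> out = 7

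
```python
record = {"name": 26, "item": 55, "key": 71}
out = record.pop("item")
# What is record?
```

Trace (tracking record):
record = {'name': 26, 'item': 55, 'key': 71}  # -> record = {'name': 26, 'item': 55, 'key': 71}
out = record.pop('item')  # -> out = 55

Answer: {'name': 26, 'key': 71}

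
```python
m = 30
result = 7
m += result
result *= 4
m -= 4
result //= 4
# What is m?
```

Trace (tracking m):
m = 30  # -> m = 30
result = 7  # -> result = 7
m += result  # -> m = 37
result *= 4  # -> result = 28
m -= 4  # -> m = 33
result //= 4  # -> result = 7

Answer: 33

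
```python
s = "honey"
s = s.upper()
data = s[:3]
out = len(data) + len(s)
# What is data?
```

Trace (tracking data):
s = 'honey'  # -> s = 'honey'
s = s.upper()  # -> s = 'HONEY'
data = s[:3]  # -> data = 'HON'
out = len(data) + len(s)  # -> out = 8

Answer: 'HON'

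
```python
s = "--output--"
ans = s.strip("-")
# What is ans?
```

Trace (tracking ans):
s = '--output--'  # -> s = '--output--'
ans = s.strip('-')  # -> ans = 'output'

Answer: 'output'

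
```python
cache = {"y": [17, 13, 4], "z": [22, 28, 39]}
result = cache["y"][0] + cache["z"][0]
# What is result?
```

Answer: 39

Derivation:
Trace (tracking result):
cache = {'y': [17, 13, 4], 'z': [22, 28, 39]}  # -> cache = {'y': [17, 13, 4], 'z': [22, 28, 39]}
result = cache['y'][0] + cache['z'][0]  # -> result = 39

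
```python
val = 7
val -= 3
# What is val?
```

Answer: 4

Derivation:
Trace (tracking val):
val = 7  # -> val = 7
val -= 3  # -> val = 4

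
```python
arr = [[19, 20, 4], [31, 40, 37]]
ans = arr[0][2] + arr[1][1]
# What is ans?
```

Trace (tracking ans):
arr = [[19, 20, 4], [31, 40, 37]]  # -> arr = [[19, 20, 4], [31, 40, 37]]
ans = arr[0][2] + arr[1][1]  # -> ans = 44

Answer: 44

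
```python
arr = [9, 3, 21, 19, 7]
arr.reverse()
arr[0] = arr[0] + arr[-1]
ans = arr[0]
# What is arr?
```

Answer: [16, 19, 21, 3, 9]

Derivation:
Trace (tracking arr):
arr = [9, 3, 21, 19, 7]  # -> arr = [9, 3, 21, 19, 7]
arr.reverse()  # -> arr = [7, 19, 21, 3, 9]
arr[0] = arr[0] + arr[-1]  # -> arr = [16, 19, 21, 3, 9]
ans = arr[0]  # -> ans = 16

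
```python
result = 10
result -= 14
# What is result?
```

Answer: -4

Derivation:
Trace (tracking result):
result = 10  # -> result = 10
result -= 14  # -> result = -4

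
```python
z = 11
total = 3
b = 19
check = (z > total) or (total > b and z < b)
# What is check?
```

Answer: True

Derivation:
Trace (tracking check):
z = 11  # -> z = 11
total = 3  # -> total = 3
b = 19  # -> b = 19
check = z > total or (total > b and z < b)  # -> check = True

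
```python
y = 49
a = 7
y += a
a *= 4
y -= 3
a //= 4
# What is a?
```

Answer: 7

Derivation:
Trace (tracking a):
y = 49  # -> y = 49
a = 7  # -> a = 7
y += a  # -> y = 56
a *= 4  # -> a = 28
y -= 3  # -> y = 53
a //= 4  # -> a = 7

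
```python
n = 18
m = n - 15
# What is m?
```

Answer: 3

Derivation:
Trace (tracking m):
n = 18  # -> n = 18
m = n - 15  # -> m = 3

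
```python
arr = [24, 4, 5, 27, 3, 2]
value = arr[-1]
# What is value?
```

Trace (tracking value):
arr = [24, 4, 5, 27, 3, 2]  # -> arr = [24, 4, 5, 27, 3, 2]
value = arr[-1]  # -> value = 2

Answer: 2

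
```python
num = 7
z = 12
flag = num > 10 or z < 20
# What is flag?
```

Answer: True

Derivation:
Trace (tracking flag):
num = 7  # -> num = 7
z = 12  # -> z = 12
flag = num > 10 or z < 20  # -> flag = True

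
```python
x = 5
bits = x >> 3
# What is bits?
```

Answer: 0

Derivation:
Trace (tracking bits):
x = 5  # -> x = 5
bits = x >> 3  # -> bits = 0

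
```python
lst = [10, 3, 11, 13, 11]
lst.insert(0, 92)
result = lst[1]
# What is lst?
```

Answer: [92, 10, 3, 11, 13, 11]

Derivation:
Trace (tracking lst):
lst = [10, 3, 11, 13, 11]  # -> lst = [10, 3, 11, 13, 11]
lst.insert(0, 92)  # -> lst = [92, 10, 3, 11, 13, 11]
result = lst[1]  # -> result = 10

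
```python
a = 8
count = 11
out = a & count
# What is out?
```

Answer: 8

Derivation:
Trace (tracking out):
a = 8  # -> a = 8
count = 11  # -> count = 11
out = a & count  # -> out = 8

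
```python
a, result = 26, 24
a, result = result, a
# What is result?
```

Answer: 26

Derivation:
Trace (tracking result):
a, result = (26, 24)  # -> a = 26, result = 24
a, result = (result, a)  # -> a = 24, result = 26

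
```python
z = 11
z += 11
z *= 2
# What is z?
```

Answer: 44

Derivation:
Trace (tracking z):
z = 11  # -> z = 11
z += 11  # -> z = 22
z *= 2  # -> z = 44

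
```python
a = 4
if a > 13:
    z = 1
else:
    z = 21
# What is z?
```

Trace (tracking z):
a = 4  # -> a = 4
if a > 13:  # condition is False
else:
    z = 21  # -> z = 21

Answer: 21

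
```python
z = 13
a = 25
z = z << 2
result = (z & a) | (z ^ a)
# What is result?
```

Trace (tracking result):
z = 13  # -> z = 13
a = 25  # -> a = 25
z = z << 2  # -> z = 52
result = z & a | z ^ a  # -> result = 61

Answer: 61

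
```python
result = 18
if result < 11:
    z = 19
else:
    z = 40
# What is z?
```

Answer: 40

Derivation:
Trace (tracking z):
result = 18  # -> result = 18
if result < 11:  # condition is False
else:
    z = 40  # -> z = 40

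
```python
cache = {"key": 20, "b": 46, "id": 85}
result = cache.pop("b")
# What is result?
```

Answer: 46

Derivation:
Trace (tracking result):
cache = {'key': 20, 'b': 46, 'id': 85}  # -> cache = {'key': 20, 'b': 46, 'id': 85}
result = cache.pop('b')  # -> result = 46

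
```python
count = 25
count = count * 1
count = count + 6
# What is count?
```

Trace (tracking count):
count = 25  # -> count = 25
count = count * 1  # -> count = 25
count = count + 6  # -> count = 31

Answer: 31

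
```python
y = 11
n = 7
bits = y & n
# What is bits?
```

Trace (tracking bits):
y = 11  # -> y = 11
n = 7  # -> n = 7
bits = y & n  # -> bits = 3

Answer: 3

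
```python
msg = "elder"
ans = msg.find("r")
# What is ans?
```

Trace (tracking ans):
msg = 'elder'  # -> msg = 'elder'
ans = msg.find('r')  # -> ans = 4

Answer: 4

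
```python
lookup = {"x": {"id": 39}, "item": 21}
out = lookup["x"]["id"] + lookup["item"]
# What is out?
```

Trace (tracking out):
lookup = {'x': {'id': 39}, 'item': 21}  # -> lookup = {'x': {'id': 39}, 'item': 21}
out = lookup['x']['id'] + lookup['item']  # -> out = 60

Answer: 60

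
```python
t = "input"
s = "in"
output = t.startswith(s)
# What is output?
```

Answer: True

Derivation:
Trace (tracking output):
t = 'input'  # -> t = 'input'
s = 'in'  # -> s = 'in'
output = t.startswith(s)  # -> output = True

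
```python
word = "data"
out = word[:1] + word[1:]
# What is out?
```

Answer: 'data'

Derivation:
Trace (tracking out):
word = 'data'  # -> word = 'data'
out = word[:1] + word[1:]  # -> out = 'data'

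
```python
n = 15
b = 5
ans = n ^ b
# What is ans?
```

Trace (tracking ans):
n = 15  # -> n = 15
b = 5  # -> b = 5
ans = n ^ b  # -> ans = 10

Answer: 10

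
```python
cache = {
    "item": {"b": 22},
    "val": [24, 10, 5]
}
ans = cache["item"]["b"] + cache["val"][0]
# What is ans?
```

Trace (tracking ans):
cache = {'item': {'b': 22}, 'val': [24, 10, 5]}  # -> cache = {'item': {'b': 22}, 'val': [24, 10, 5]}
ans = cache['item']['b'] + cache['val'][0]  # -> ans = 46

Answer: 46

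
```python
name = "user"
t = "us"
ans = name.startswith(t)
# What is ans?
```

Trace (tracking ans):
name = 'user'  # -> name = 'user'
t = 'us'  # -> t = 'us'
ans = name.startswith(t)  # -> ans = True

Answer: True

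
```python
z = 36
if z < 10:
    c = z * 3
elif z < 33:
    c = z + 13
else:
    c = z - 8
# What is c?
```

Answer: 28

Derivation:
Trace (tracking c):
z = 36  # -> z = 36
if z < 10:  # condition is False
elif z < 33:  # condition is False
else:
    c = z - 8  # -> c = 28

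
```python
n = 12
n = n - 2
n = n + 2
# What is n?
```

Trace (tracking n):
n = 12  # -> n = 12
n = n - 2  # -> n = 10
n = n + 2  # -> n = 12

Answer: 12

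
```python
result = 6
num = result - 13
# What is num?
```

Answer: -7

Derivation:
Trace (tracking num):
result = 6  # -> result = 6
num = result - 13  # -> num = -7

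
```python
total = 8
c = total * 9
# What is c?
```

Trace (tracking c):
total = 8  # -> total = 8
c = total * 9  # -> c = 72

Answer: 72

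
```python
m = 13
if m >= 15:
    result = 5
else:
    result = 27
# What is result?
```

Answer: 27

Derivation:
Trace (tracking result):
m = 13  # -> m = 13
if m >= 15:  # condition is False
else:
    result = 27  # -> result = 27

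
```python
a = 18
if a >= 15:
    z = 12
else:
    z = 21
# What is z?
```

Trace (tracking z):
a = 18  # -> a = 18
if a >= 15:  # condition is True
    z = 12  # -> z = 12

Answer: 12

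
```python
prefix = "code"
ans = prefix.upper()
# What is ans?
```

Answer: 'CODE'

Derivation:
Trace (tracking ans):
prefix = 'code'  # -> prefix = 'code'
ans = prefix.upper()  # -> ans = 'CODE'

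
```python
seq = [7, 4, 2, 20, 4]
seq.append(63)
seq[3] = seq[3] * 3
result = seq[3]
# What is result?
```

Answer: 60

Derivation:
Trace (tracking result):
seq = [7, 4, 2, 20, 4]  # -> seq = [7, 4, 2, 20, 4]
seq.append(63)  # -> seq = [7, 4, 2, 20, 4, 63]
seq[3] = seq[3] * 3  # -> seq = [7, 4, 2, 60, 4, 63]
result = seq[3]  # -> result = 60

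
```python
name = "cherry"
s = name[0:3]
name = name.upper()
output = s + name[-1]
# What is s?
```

Trace (tracking s):
name = 'cherry'  # -> name = 'cherry'
s = name[0:3]  # -> s = 'che'
name = name.upper()  # -> name = 'CHERRY'
output = s + name[-1]  # -> output = 'cheY'

Answer: 'che'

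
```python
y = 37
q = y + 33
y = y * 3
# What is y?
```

Answer: 111

Derivation:
Trace (tracking y):
y = 37  # -> y = 37
q = y + 33  # -> q = 70
y = y * 3  # -> y = 111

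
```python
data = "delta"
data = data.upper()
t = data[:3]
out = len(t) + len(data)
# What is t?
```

Answer: 'DEL'

Derivation:
Trace (tracking t):
data = 'delta'  # -> data = 'delta'
data = data.upper()  # -> data = 'DELTA'
t = data[:3]  # -> t = 'DEL'
out = len(t) + len(data)  # -> out = 8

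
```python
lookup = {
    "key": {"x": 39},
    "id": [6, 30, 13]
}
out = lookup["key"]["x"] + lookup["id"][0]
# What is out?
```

Answer: 45

Derivation:
Trace (tracking out):
lookup = {'key': {'x': 39}, 'id': [6, 30, 13]}  # -> lookup = {'key': {'x': 39}, 'id': [6, 30, 13]}
out = lookup['key']['x'] + lookup['id'][0]  # -> out = 45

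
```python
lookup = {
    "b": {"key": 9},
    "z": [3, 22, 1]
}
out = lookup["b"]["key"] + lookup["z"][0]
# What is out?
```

Trace (tracking out):
lookup = {'b': {'key': 9}, 'z': [3, 22, 1]}  # -> lookup = {'b': {'key': 9}, 'z': [3, 22, 1]}
out = lookup['b']['key'] + lookup['z'][0]  # -> out = 12

Answer: 12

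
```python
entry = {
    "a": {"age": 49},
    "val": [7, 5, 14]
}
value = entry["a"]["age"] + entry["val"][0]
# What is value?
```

Trace (tracking value):
entry = {'a': {'age': 49}, 'val': [7, 5, 14]}  # -> entry = {'a': {'age': 49}, 'val': [7, 5, 14]}
value = entry['a']['age'] + entry['val'][0]  # -> value = 56

Answer: 56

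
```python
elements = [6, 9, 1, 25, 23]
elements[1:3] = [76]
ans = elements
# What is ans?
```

Answer: [6, 76, 25, 23]

Derivation:
Trace (tracking ans):
elements = [6, 9, 1, 25, 23]  # -> elements = [6, 9, 1, 25, 23]
elements[1:3] = [76]  # -> elements = [6, 76, 25, 23]
ans = elements  # -> ans = [6, 76, 25, 23]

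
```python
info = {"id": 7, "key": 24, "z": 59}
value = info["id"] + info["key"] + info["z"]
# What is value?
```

Trace (tracking value):
info = {'id': 7, 'key': 24, 'z': 59}  # -> info = {'id': 7, 'key': 24, 'z': 59}
value = info['id'] + info['key'] + info['z']  # -> value = 90

Answer: 90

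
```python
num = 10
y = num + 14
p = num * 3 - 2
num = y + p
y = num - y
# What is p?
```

Trace (tracking p):
num = 10  # -> num = 10
y = num + 14  # -> y = 24
p = num * 3 - 2  # -> p = 28
num = y + p  # -> num = 52
y = num - y  # -> y = 28

Answer: 28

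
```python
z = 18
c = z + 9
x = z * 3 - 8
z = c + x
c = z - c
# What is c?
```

Trace (tracking c):
z = 18  # -> z = 18
c = z + 9  # -> c = 27
x = z * 3 - 8  # -> x = 46
z = c + x  # -> z = 73
c = z - c  # -> c = 46

Answer: 46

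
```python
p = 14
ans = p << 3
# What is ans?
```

Trace (tracking ans):
p = 14  # -> p = 14
ans = p << 3  # -> ans = 112

Answer: 112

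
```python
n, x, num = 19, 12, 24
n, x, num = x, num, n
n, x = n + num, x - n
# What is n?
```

Answer: 31

Derivation:
Trace (tracking n):
n, x, num = (19, 12, 24)  # -> n = 19, x = 12, num = 24
n, x, num = (x, num, n)  # -> n = 12, x = 24, num = 19
n, x = (n + num, x - n)  # -> n = 31, x = 12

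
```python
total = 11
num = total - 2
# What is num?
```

Trace (tracking num):
total = 11  # -> total = 11
num = total - 2  # -> num = 9

Answer: 9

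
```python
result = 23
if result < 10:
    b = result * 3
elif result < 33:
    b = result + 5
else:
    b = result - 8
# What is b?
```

Answer: 28

Derivation:
Trace (tracking b):
result = 23  # -> result = 23
if result < 10:  # condition is False
elif result < 33:  # condition is True
    b = result + 5  # -> b = 28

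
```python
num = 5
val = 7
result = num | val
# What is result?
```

Answer: 7

Derivation:
Trace (tracking result):
num = 5  # -> num = 5
val = 7  # -> val = 7
result = num | val  # -> result = 7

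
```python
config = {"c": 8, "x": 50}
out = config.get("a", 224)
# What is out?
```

Trace (tracking out):
config = {'c': 8, 'x': 50}  # -> config = {'c': 8, 'x': 50}
out = config.get('a', 224)  # -> out = 224

Answer: 224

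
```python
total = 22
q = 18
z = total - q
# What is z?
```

Answer: 4

Derivation:
Trace (tracking z):
total = 22  # -> total = 22
q = 18  # -> q = 18
z = total - q  # -> z = 4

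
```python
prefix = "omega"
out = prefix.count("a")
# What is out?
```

Answer: 1

Derivation:
Trace (tracking out):
prefix = 'omega'  # -> prefix = 'omega'
out = prefix.count('a')  # -> out = 1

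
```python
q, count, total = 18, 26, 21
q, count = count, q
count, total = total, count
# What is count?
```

Answer: 21

Derivation:
Trace (tracking count):
q, count, total = (18, 26, 21)  # -> q = 18, count = 26, total = 21
q, count = (count, q)  # -> q = 26, count = 18
count, total = (total, count)  # -> count = 21, total = 18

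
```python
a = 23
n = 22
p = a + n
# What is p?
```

Answer: 45

Derivation:
Trace (tracking p):
a = 23  # -> a = 23
n = 22  # -> n = 22
p = a + n  # -> p = 45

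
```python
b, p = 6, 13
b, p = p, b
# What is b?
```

Trace (tracking b):
b, p = (6, 13)  # -> b = 6, p = 13
b, p = (p, b)  # -> b = 13, p = 6

Answer: 13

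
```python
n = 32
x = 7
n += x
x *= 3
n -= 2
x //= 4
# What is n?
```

Answer: 37

Derivation:
Trace (tracking n):
n = 32  # -> n = 32
x = 7  # -> x = 7
n += x  # -> n = 39
x *= 3  # -> x = 21
n -= 2  # -> n = 37
x //= 4  # -> x = 5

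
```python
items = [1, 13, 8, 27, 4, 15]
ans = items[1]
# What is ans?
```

Trace (tracking ans):
items = [1, 13, 8, 27, 4, 15]  # -> items = [1, 13, 8, 27, 4, 15]
ans = items[1]  # -> ans = 13

Answer: 13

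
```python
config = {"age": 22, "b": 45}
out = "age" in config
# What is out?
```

Trace (tracking out):
config = {'age': 22, 'b': 45}  # -> config = {'age': 22, 'b': 45}
out = 'age' in config  # -> out = True

Answer: True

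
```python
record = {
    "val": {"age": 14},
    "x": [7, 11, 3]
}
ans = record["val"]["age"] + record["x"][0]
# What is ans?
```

Trace (tracking ans):
record = {'val': {'age': 14}, 'x': [7, 11, 3]}  # -> record = {'val': {'age': 14}, 'x': [7, 11, 3]}
ans = record['val']['age'] + record['x'][0]  # -> ans = 21

Answer: 21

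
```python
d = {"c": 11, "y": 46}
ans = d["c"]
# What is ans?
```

Answer: 11

Derivation:
Trace (tracking ans):
d = {'c': 11, 'y': 46}  # -> d = {'c': 11, 'y': 46}
ans = d['c']  # -> ans = 11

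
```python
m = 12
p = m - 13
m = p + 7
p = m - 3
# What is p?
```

Trace (tracking p):
m = 12  # -> m = 12
p = m - 13  # -> p = -1
m = p + 7  # -> m = 6
p = m - 3  # -> p = 3

Answer: 3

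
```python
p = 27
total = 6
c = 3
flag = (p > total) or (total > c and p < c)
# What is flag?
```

Answer: True

Derivation:
Trace (tracking flag):
p = 27  # -> p = 27
total = 6  # -> total = 6
c = 3  # -> c = 3
flag = p > total or (total > c and p < c)  # -> flag = True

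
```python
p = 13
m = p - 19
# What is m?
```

Answer: -6

Derivation:
Trace (tracking m):
p = 13  # -> p = 13
m = p - 19  # -> m = -6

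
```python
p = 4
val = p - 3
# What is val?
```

Answer: 1

Derivation:
Trace (tracking val):
p = 4  # -> p = 4
val = p - 3  # -> val = 1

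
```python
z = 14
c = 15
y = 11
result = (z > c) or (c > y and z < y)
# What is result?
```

Trace (tracking result):
z = 14  # -> z = 14
c = 15  # -> c = 15
y = 11  # -> y = 11
result = z > c or (c > y and z < y)  # -> result = False

Answer: False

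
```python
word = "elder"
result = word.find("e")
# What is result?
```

Answer: 0

Derivation:
Trace (tracking result):
word = 'elder'  # -> word = 'elder'
result = word.find('e')  # -> result = 0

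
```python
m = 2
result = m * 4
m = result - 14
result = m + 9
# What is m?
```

Trace (tracking m):
m = 2  # -> m = 2
result = m * 4  # -> result = 8
m = result - 14  # -> m = -6
result = m + 9  # -> result = 3

Answer: -6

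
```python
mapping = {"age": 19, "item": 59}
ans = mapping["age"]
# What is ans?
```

Trace (tracking ans):
mapping = {'age': 19, 'item': 59}  # -> mapping = {'age': 19, 'item': 59}
ans = mapping['age']  # -> ans = 19

Answer: 19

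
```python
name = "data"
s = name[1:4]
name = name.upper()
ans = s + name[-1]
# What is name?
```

Trace (tracking name):
name = 'data'  # -> name = 'data'
s = name[1:4]  # -> s = 'ata'
name = name.upper()  # -> name = 'DATA'
ans = s + name[-1]  # -> ans = 'ataA'

Answer: 'DATA'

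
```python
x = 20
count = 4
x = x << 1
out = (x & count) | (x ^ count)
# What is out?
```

Answer: 44

Derivation:
Trace (tracking out):
x = 20  # -> x = 20
count = 4  # -> count = 4
x = x << 1  # -> x = 40
out = x & count | x ^ count  # -> out = 44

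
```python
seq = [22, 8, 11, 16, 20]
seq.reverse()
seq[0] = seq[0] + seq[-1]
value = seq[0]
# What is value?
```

Trace (tracking value):
seq = [22, 8, 11, 16, 20]  # -> seq = [22, 8, 11, 16, 20]
seq.reverse()  # -> seq = [20, 16, 11, 8, 22]
seq[0] = seq[0] + seq[-1]  # -> seq = [42, 16, 11, 8, 22]
value = seq[0]  # -> value = 42

Answer: 42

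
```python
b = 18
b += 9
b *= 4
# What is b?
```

Trace (tracking b):
b = 18  # -> b = 18
b += 9  # -> b = 27
b *= 4  # -> b = 108

Answer: 108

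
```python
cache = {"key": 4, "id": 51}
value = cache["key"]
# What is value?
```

Answer: 4

Derivation:
Trace (tracking value):
cache = {'key': 4, 'id': 51}  # -> cache = {'key': 4, 'id': 51}
value = cache['key']  # -> value = 4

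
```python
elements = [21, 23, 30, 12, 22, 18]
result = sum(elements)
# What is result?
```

Answer: 126

Derivation:
Trace (tracking result):
elements = [21, 23, 30, 12, 22, 18]  # -> elements = [21, 23, 30, 12, 22, 18]
result = sum(elements)  # -> result = 126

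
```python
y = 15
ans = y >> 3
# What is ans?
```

Trace (tracking ans):
y = 15  # -> y = 15
ans = y >> 3  # -> ans = 1

Answer: 1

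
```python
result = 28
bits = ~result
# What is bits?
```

Answer: -29

Derivation:
Trace (tracking bits):
result = 28  # -> result = 28
bits = ~result  # -> bits = -29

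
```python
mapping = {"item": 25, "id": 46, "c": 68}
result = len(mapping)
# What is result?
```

Trace (tracking result):
mapping = {'item': 25, 'id': 46, 'c': 68}  # -> mapping = {'item': 25, 'id': 46, 'c': 68}
result = len(mapping)  # -> result = 3

Answer: 3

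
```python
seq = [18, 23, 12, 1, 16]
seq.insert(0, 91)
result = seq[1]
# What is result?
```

Trace (tracking result):
seq = [18, 23, 12, 1, 16]  # -> seq = [18, 23, 12, 1, 16]
seq.insert(0, 91)  # -> seq = [91, 18, 23, 12, 1, 16]
result = seq[1]  # -> result = 18

Answer: 18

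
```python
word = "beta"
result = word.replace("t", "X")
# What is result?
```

Trace (tracking result):
word = 'beta'  # -> word = 'beta'
result = word.replace('t', 'X')  # -> result = 'beXa'

Answer: 'beXa'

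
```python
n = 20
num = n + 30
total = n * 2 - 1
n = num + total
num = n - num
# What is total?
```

Answer: 39

Derivation:
Trace (tracking total):
n = 20  # -> n = 20
num = n + 30  # -> num = 50
total = n * 2 - 1  # -> total = 39
n = num + total  # -> n = 89
num = n - num  # -> num = 39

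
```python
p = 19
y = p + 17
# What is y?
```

Answer: 36

Derivation:
Trace (tracking y):
p = 19  # -> p = 19
y = p + 17  # -> y = 36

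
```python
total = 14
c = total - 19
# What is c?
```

Answer: -5

Derivation:
Trace (tracking c):
total = 14  # -> total = 14
c = total - 19  # -> c = -5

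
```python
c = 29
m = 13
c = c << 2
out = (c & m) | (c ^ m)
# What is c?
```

Answer: 116

Derivation:
Trace (tracking c):
c = 29  # -> c = 29
m = 13  # -> m = 13
c = c << 2  # -> c = 116
out = c & m | c ^ m  # -> out = 125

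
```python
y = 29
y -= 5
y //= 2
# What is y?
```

Trace (tracking y):
y = 29  # -> y = 29
y -= 5  # -> y = 24
y //= 2  # -> y = 12

Answer: 12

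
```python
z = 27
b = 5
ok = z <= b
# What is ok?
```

Trace (tracking ok):
z = 27  # -> z = 27
b = 5  # -> b = 5
ok = z <= b  # -> ok = False

Answer: False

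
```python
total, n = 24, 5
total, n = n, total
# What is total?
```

Answer: 5

Derivation:
Trace (tracking total):
total, n = (24, 5)  # -> total = 24, n = 5
total, n = (n, total)  # -> total = 5, n = 24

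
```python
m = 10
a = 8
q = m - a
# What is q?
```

Trace (tracking q):
m = 10  # -> m = 10
a = 8  # -> a = 8
q = m - a  # -> q = 2

Answer: 2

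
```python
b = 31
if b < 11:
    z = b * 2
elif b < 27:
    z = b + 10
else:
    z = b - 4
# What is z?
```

Trace (tracking z):
b = 31  # -> b = 31
if b < 11:  # condition is False
elif b < 27:  # condition is False
else:
    z = b - 4  # -> z = 27

Answer: 27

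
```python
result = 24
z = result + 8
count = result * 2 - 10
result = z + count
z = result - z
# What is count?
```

Trace (tracking count):
result = 24  # -> result = 24
z = result + 8  # -> z = 32
count = result * 2 - 10  # -> count = 38
result = z + count  # -> result = 70
z = result - z  # -> z = 38

Answer: 38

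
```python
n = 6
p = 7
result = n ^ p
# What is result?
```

Trace (tracking result):
n = 6  # -> n = 6
p = 7  # -> p = 7
result = n ^ p  # -> result = 1

Answer: 1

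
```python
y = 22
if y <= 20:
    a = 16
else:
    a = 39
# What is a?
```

Trace (tracking a):
y = 22  # -> y = 22
if y <= 20:  # condition is False
else:
    a = 39  # -> a = 39

Answer: 39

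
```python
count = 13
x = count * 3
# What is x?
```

Trace (tracking x):
count = 13  # -> count = 13
x = count * 3  # -> x = 39

Answer: 39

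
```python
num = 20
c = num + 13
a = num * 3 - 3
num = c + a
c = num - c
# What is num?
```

Answer: 90

Derivation:
Trace (tracking num):
num = 20  # -> num = 20
c = num + 13  # -> c = 33
a = num * 3 - 3  # -> a = 57
num = c + a  # -> num = 90
c = num - c  # -> c = 57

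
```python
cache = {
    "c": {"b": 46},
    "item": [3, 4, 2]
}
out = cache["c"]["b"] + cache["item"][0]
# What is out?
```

Answer: 49

Derivation:
Trace (tracking out):
cache = {'c': {'b': 46}, 'item': [3, 4, 2]}  # -> cache = {'c': {'b': 46}, 'item': [3, 4, 2]}
out = cache['c']['b'] + cache['item'][0]  # -> out = 49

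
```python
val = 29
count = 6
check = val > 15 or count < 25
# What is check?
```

Answer: True

Derivation:
Trace (tracking check):
val = 29  # -> val = 29
count = 6  # -> count = 6
check = val > 15 or count < 25  # -> check = True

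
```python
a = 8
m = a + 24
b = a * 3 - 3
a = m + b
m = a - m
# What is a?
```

Trace (tracking a):
a = 8  # -> a = 8
m = a + 24  # -> m = 32
b = a * 3 - 3  # -> b = 21
a = m + b  # -> a = 53
m = a - m  # -> m = 21

Answer: 53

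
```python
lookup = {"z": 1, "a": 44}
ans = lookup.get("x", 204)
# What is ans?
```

Trace (tracking ans):
lookup = {'z': 1, 'a': 44}  # -> lookup = {'z': 1, 'a': 44}
ans = lookup.get('x', 204)  # -> ans = 204

Answer: 204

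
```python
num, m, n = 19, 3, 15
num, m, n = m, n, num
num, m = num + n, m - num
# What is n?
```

Trace (tracking n):
num, m, n = (19, 3, 15)  # -> num = 19, m = 3, n = 15
num, m, n = (m, n, num)  # -> num = 3, m = 15, n = 19
num, m = (num + n, m - num)  # -> num = 22, m = 12

Answer: 19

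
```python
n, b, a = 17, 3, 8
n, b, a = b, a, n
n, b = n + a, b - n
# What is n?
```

Trace (tracking n):
n, b, a = (17, 3, 8)  # -> n = 17, b = 3, a = 8
n, b, a = (b, a, n)  # -> n = 3, b = 8, a = 17
n, b = (n + a, b - n)  # -> n = 20, b = 5

Answer: 20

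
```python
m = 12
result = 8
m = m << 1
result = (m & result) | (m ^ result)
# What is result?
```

Trace (tracking result):
m = 12  # -> m = 12
result = 8  # -> result = 8
m = m << 1  # -> m = 24
result = m & result | m ^ result  # -> result = 24

Answer: 24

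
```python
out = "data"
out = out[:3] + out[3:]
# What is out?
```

Answer: 'data'

Derivation:
Trace (tracking out):
out = 'data'  # -> out = 'data'
out = out[:3] + out[3:]  # -> out = 'data'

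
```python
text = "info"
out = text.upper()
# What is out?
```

Answer: 'INFO'

Derivation:
Trace (tracking out):
text = 'info'  # -> text = 'info'
out = text.upper()  # -> out = 'INFO'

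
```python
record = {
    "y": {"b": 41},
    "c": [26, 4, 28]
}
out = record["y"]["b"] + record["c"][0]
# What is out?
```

Trace (tracking out):
record = {'y': {'b': 41}, 'c': [26, 4, 28]}  # -> record = {'y': {'b': 41}, 'c': [26, 4, 28]}
out = record['y']['b'] + record['c'][0]  # -> out = 67

Answer: 67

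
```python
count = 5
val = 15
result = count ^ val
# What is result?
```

Trace (tracking result):
count = 5  # -> count = 5
val = 15  # -> val = 15
result = count ^ val  # -> result = 10

Answer: 10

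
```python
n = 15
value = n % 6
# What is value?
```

Trace (tracking value):
n = 15  # -> n = 15
value = n % 6  # -> value = 3

Answer: 3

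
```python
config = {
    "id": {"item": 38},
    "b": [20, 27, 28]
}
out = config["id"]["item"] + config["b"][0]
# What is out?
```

Answer: 58

Derivation:
Trace (tracking out):
config = {'id': {'item': 38}, 'b': [20, 27, 28]}  # -> config = {'id': {'item': 38}, 'b': [20, 27, 28]}
out = config['id']['item'] + config['b'][0]  # -> out = 58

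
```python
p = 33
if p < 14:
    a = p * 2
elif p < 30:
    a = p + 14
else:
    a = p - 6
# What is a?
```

Answer: 27

Derivation:
Trace (tracking a):
p = 33  # -> p = 33
if p < 14:  # condition is False
elif p < 30:  # condition is False
else:
    a = p - 6  # -> a = 27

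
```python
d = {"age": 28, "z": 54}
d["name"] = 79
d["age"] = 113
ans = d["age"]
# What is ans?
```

Answer: 113

Derivation:
Trace (tracking ans):
d = {'age': 28, 'z': 54}  # -> d = {'age': 28, 'z': 54}
d['name'] = 79  # -> d = {'age': 28, 'z': 54, 'name': 79}
d['age'] = 113  # -> d = {'age': 113, 'z': 54, 'name': 79}
ans = d['age']  # -> ans = 113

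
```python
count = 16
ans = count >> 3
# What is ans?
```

Trace (tracking ans):
count = 16  # -> count = 16
ans = count >> 3  # -> ans = 2

Answer: 2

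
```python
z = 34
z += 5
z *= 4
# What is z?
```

Trace (tracking z):
z = 34  # -> z = 34
z += 5  # -> z = 39
z *= 4  # -> z = 156

Answer: 156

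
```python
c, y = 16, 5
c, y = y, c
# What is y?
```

Answer: 16

Derivation:
Trace (tracking y):
c, y = (16, 5)  # -> c = 16, y = 5
c, y = (y, c)  # -> c = 5, y = 16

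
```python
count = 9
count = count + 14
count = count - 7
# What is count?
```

Trace (tracking count):
count = 9  # -> count = 9
count = count + 14  # -> count = 23
count = count - 7  # -> count = 16

Answer: 16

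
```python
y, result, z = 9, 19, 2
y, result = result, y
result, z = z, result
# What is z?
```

Trace (tracking z):
y, result, z = (9, 19, 2)  # -> y = 9, result = 19, z = 2
y, result = (result, y)  # -> y = 19, result = 9
result, z = (z, result)  # -> result = 2, z = 9

Answer: 9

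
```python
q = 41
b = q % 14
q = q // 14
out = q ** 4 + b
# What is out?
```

Answer: 29

Derivation:
Trace (tracking out):
q = 41  # -> q = 41
b = q % 14  # -> b = 13
q = q // 14  # -> q = 2
out = q ** 4 + b  # -> out = 29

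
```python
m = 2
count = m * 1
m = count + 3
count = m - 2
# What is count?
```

Trace (tracking count):
m = 2  # -> m = 2
count = m * 1  # -> count = 2
m = count + 3  # -> m = 5
count = m - 2  # -> count = 3

Answer: 3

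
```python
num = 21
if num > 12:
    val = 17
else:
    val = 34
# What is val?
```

Answer: 17

Derivation:
Trace (tracking val):
num = 21  # -> num = 21
if num > 12:  # condition is True
    val = 17  # -> val = 17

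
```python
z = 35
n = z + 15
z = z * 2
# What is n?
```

Answer: 50

Derivation:
Trace (tracking n):
z = 35  # -> z = 35
n = z + 15  # -> n = 50
z = z * 2  # -> z = 70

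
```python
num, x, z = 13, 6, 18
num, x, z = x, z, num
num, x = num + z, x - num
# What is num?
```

Trace (tracking num):
num, x, z = (13, 6, 18)  # -> num = 13, x = 6, z = 18
num, x, z = (x, z, num)  # -> num = 6, x = 18, z = 13
num, x = (num + z, x - num)  # -> num = 19, x = 12

Answer: 19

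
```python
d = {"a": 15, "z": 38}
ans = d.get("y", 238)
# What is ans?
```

Trace (tracking ans):
d = {'a': 15, 'z': 38}  # -> d = {'a': 15, 'z': 38}
ans = d.get('y', 238)  # -> ans = 238

Answer: 238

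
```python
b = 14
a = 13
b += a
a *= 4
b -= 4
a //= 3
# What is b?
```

Trace (tracking b):
b = 14  # -> b = 14
a = 13  # -> a = 13
b += a  # -> b = 27
a *= 4  # -> a = 52
b -= 4  # -> b = 23
a //= 3  # -> a = 17

Answer: 23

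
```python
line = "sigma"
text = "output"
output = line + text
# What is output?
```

Trace (tracking output):
line = 'sigma'  # -> line = 'sigma'
text = 'output'  # -> text = 'output'
output = line + text  # -> output = 'sigmaoutput'

Answer: 'sigmaoutput'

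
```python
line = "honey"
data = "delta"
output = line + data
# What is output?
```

Trace (tracking output):
line = 'honey'  # -> line = 'honey'
data = 'delta'  # -> data = 'delta'
output = line + data  # -> output = 'honeydelta'

Answer: 'honeydelta'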